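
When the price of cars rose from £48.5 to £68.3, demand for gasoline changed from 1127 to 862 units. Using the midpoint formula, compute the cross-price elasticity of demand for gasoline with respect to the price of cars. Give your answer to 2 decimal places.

-0.79

ΔQ_x = 862 − 1127 = -265; ΔP_y = 68.3 − 48.5 = 19.8.
Midpoints: P̄_y = 58.40, Q̄_x = 994.5.
ε_xy = (ΔQ_x/ΔP_y)(P̄_y/Q̄_x) = (-265/19.8)(58.40/994.5).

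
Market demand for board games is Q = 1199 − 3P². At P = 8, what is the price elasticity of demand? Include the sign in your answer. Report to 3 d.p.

-0.381

At P = 8, Q = 1007.
dQ/dP = −6P = -48.
ε = (dQ/dP)(P/Q) = (-48)(8/1007).
|ε| < 1, so demand is inelastic at this price.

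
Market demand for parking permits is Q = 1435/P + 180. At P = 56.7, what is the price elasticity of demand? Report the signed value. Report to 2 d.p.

-0.12

At P = 56.7, Q = 205.309.
dQ/dP = −1435/P² = -0.446.
ε = (dQ/dP)(P/Q) = (-0.446)(56.7/205.309).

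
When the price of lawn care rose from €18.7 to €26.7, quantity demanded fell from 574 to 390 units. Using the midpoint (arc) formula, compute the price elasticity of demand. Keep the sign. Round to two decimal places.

ΔQ = 390 − 574 = -184; ΔP = 26.7 − 18.7 = 8.
Midpoints: P̄ = 22.70, Q̄ = 482.0.
ε = (ΔQ/ΔP)(P̄/Q̄) = (-184/8)(22.70/482.0).

-1.08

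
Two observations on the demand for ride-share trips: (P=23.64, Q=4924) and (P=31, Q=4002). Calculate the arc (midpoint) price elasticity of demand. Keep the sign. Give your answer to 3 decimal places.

ΔQ = 4002 − 4924 = -922; ΔP = 31 − 23.64 = 7.36.
Midpoints: P̄ = 27.32, Q̄ = 4463.0.
ε = (ΔQ/ΔP)(P̄/Q̄) = (-922/7.36)(27.32/4463.0).

-0.767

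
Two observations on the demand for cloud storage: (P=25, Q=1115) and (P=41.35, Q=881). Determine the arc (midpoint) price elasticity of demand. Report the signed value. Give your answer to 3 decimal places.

ΔQ = 881 − 1115 = -234; ΔP = 41.35 − 25 = 16.35.
Midpoints: P̄ = 33.17, Q̄ = 998.0.
ε = (ΔQ/ΔP)(P̄/Q̄) = (-234/16.35)(33.17/998.0).

-0.476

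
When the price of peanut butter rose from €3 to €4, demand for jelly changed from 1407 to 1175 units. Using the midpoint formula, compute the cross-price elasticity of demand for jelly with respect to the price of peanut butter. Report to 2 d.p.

-0.63

ΔQ_x = 1175 − 1407 = -232; ΔP_y = 4 − 3 = 1.
Midpoints: P̄_y = 3.50, Q̄_x = 1291.0.
ε_xy = (ΔQ_x/ΔP_y)(P̄_y/Q̄_x) = (-232/1)(3.50/1291.0).
ε_xy < 0, so the goods are complements.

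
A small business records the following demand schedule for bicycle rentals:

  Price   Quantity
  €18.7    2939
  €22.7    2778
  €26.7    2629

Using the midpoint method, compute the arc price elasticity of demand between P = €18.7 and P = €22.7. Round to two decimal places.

-0.29

At P = 18.7, Q = 2939; at P = 22.7, Q = 2778.
ΔQ = -161, ΔP = 4.0. Midpoints: P̄ = 20.70, Q̄ = 2858.5.
ε = (ΔQ/ΔP)(P̄/Q̄) = (-161/4.0)(20.70/2858.5).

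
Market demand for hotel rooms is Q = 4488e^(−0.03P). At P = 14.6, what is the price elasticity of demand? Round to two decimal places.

At P = 14.6, Q = 2896.222.
dQ/dP = −0.03·4488e^(−0.03P) = −0.03Q = -86.887.
ε = (dQ/dP)(P/Q) = (-86.887)(14.6/2896.222).

-0.44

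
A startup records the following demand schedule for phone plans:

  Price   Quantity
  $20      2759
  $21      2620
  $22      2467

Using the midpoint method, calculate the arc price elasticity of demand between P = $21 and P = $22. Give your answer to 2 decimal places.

-1.29

At P = 21, Q = 2620; at P = 22, Q = 2467.
ΔQ = -153, ΔP = 1. Midpoints: P̄ = 21.50, Q̄ = 2543.5.
ε = (ΔQ/ΔP)(P̄/Q̄) = (-153/1)(21.50/2543.5).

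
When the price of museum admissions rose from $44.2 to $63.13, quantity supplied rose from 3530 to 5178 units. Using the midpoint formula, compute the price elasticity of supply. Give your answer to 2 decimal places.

ΔQ = 5178 − 3530 = 1648; ΔP = 63.13 − 44.2 = 18.93.
Midpoints: P̄ = 53.67, Q̄ = 4354.0.
ε_s = (ΔQ/ΔP)(P̄/Q̄) = (1648/18.93)(53.67/4354.0).

1.07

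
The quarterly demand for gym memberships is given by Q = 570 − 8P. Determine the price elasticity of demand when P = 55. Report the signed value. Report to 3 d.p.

-3.385

At P = 55, Q = 130.
dQ/dP = −8.
ε = (dQ/dP)(P/Q) = (-8)(55/130).
|ε| > 1, so demand is elastic at this price.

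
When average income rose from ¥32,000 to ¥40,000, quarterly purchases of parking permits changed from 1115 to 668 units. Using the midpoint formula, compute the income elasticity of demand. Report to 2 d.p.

ΔQ = -447, ΔI = 8000. Midpoints: Ī = 36,000, Q̄ = 891.5.
ε_I = (ΔQ/ΔI)(Ī/Q̄) = (-447/8000)(36000/891.5).
ε_I < 0, so the good is inferior.

-2.26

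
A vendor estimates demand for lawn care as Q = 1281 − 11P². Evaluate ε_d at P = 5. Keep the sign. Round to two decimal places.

-0.55

At P = 5, Q = 1006.
dQ/dP = −22P = -110.
ε = (dQ/dP)(P/Q) = (-110)(5/1006).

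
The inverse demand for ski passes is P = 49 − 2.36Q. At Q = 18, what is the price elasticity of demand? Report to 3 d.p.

-0.153

At Q = 18, P = 49 − 2.36(18) = 6.52.
dP/dQ = −2.36, so dQ/dP = 1/(−2.36) = -0.424.
ε = (dQ/dP)(P/Q) = (-0.424)(6.52/18).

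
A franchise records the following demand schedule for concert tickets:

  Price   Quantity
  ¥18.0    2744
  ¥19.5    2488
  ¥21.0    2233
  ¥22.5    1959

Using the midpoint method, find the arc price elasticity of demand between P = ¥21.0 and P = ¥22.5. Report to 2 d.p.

-1.90

At P = 21.0, Q = 2233; at P = 22.5, Q = 1959.
ΔQ = -274, ΔP = 1.5. Midpoints: P̄ = 21.75, Q̄ = 2096.0.
ε = (ΔQ/ΔP)(P̄/Q̄) = (-274/1.5)(21.75/2096.0).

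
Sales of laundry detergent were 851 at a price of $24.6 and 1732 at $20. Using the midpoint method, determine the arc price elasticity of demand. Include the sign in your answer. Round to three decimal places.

-3.307

ΔQ = 1732 − 851 = 881; ΔP = 20 − 24.6 = -4.6.
Midpoints: P̄ = 22.30, Q̄ = 1291.5.
ε = (ΔQ/ΔP)(P̄/Q̄) = (881/-4.6)(22.30/1291.5).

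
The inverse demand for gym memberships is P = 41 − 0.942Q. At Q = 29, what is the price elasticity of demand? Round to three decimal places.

At Q = 29, P = 41 − 0.942(29) = 13.68.
dP/dQ = −0.942, so dQ/dP = 1/(−0.942) = -1.062.
ε = (dQ/dP)(P/Q) = (-1.062)(13.68/29).

-0.501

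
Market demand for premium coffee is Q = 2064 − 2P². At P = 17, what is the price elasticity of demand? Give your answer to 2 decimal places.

At P = 17, Q = 1486.
dQ/dP = −4P = -68.
ε = (dQ/dP)(P/Q) = (-68)(17/1486).
|ε| < 1, so demand is inelastic at this price.

-0.78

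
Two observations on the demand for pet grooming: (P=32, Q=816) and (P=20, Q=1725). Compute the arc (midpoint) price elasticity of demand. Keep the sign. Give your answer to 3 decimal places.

-1.550

ΔQ = 1725 − 816 = 909; ΔP = 20 − 32 = -12.
Midpoints: P̄ = 26.00, Q̄ = 1270.5.
ε = (ΔQ/ΔP)(P̄/Q̄) = (909/-12)(26.00/1270.5).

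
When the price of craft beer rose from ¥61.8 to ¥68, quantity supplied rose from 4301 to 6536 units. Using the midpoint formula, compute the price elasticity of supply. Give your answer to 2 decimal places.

ΔQ = 6536 − 4301 = 2235; ΔP = 68 − 61.8 = 6.2.
Midpoints: P̄ = 64.90, Q̄ = 5418.5.
ε_s = (ΔQ/ΔP)(P̄/Q̄) = (2235/6.2)(64.90/5418.5).

4.32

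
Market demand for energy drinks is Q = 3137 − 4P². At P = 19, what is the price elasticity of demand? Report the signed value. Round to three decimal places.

-1.706

At P = 19, Q = 1693.
dQ/dP = −8P = -152.
ε = (dQ/dP)(P/Q) = (-152)(19/1693).
|ε| > 1, so demand is elastic at this price.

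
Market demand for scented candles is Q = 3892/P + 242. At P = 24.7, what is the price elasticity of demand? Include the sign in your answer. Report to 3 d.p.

At P = 24.7, Q = 399.571.
dQ/dP = −3892/P² = -6.379.
ε = (dQ/dP)(P/Q) = (-6.379)(24.7/399.571).

-0.394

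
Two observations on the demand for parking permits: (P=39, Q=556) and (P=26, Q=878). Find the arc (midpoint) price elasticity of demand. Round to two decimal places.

-1.12

ΔQ = 878 − 556 = 322; ΔP = 26 − 39 = -13.
Midpoints: P̄ = 32.50, Q̄ = 717.0.
ε = (ΔQ/ΔP)(P̄/Q̄) = (322/-13)(32.50/717.0).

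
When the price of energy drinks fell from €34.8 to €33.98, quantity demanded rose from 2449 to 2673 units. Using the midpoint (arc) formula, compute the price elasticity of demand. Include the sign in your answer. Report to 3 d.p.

-3.668

ΔQ = 2673 − 2449 = 224; ΔP = 33.98 − 34.8 = -0.82.
Midpoints: P̄ = 34.39, Q̄ = 2561.0.
ε = (ΔQ/ΔP)(P̄/Q̄) = (224/-0.82)(34.39/2561.0).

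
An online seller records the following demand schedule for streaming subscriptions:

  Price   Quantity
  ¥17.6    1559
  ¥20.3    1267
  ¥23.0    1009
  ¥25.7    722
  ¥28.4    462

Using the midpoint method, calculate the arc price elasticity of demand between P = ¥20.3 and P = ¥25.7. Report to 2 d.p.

-2.33

At P = 20.3, Q = 1267; at P = 25.7, Q = 722.
ΔQ = -545, ΔP = 5.4. Midpoints: P̄ = 23.00, Q̄ = 994.5.
ε = (ΔQ/ΔP)(P̄/Q̄) = (-545/5.4)(23.00/994.5).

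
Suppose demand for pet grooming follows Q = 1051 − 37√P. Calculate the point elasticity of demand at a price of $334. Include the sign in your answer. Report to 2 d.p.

At P = 334, Q = 374.800.
dQ/dP = −37/(2√P) = -1.012.
ε = (dQ/dP)(P/Q) = (-1.012)(334/374.800).
|ε| < 1, so demand is inelastic at this price.

-0.90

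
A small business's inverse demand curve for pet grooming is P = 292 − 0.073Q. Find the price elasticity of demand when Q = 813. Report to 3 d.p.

At Q = 813, P = 292 − 0.073(813) = 232.65.
dP/dQ = −0.073, so dQ/dP = 1/(−0.073) = -13.699.
ε = (dQ/dP)(P/Q) = (-13.699)(232.65/813).

-3.920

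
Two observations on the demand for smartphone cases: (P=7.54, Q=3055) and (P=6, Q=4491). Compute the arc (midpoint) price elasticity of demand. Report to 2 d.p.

-1.67

ΔQ = 4491 − 3055 = 1436; ΔP = 6 − 7.54 = -1.54.
Midpoints: P̄ = 6.77, Q̄ = 3773.0.
ε = (ΔQ/ΔP)(P̄/Q̄) = (1436/-1.54)(6.77/3773.0).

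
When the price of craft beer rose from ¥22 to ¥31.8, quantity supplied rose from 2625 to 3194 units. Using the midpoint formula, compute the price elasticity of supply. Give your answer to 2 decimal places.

ΔQ = 3194 − 2625 = 569; ΔP = 31.8 − 22 = 9.8.
Midpoints: P̄ = 26.90, Q̄ = 2909.5.
ε_s = (ΔQ/ΔP)(P̄/Q̄) = (569/9.8)(26.90/2909.5).

0.54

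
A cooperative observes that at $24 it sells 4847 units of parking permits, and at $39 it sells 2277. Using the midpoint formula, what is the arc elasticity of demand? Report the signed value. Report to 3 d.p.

-1.515

ΔQ = 2277 − 4847 = -2570; ΔP = 39 − 24 = 15.
Midpoints: P̄ = 31.50, Q̄ = 3562.0.
ε = (ΔQ/ΔP)(P̄/Q̄) = (-2570/15)(31.50/3562.0).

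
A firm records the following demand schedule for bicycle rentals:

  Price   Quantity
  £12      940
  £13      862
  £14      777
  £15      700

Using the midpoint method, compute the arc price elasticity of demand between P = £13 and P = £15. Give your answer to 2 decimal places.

At P = 13, Q = 862; at P = 15, Q = 700.
ΔQ = -162, ΔP = 2. Midpoints: P̄ = 14.00, Q̄ = 781.0.
ε = (ΔQ/ΔP)(P̄/Q̄) = (-162/2)(14.00/781.0).

-1.45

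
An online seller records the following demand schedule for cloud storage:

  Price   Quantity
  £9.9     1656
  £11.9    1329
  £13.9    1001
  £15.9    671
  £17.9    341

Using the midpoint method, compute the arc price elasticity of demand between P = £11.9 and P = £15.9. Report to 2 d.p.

-2.29

At P = 11.9, Q = 1329; at P = 15.9, Q = 671.
ΔQ = -658, ΔP = 4.0. Midpoints: P̄ = 13.90, Q̄ = 1000.0.
ε = (ΔQ/ΔP)(P̄/Q̄) = (-658/4.0)(13.90/1000.0).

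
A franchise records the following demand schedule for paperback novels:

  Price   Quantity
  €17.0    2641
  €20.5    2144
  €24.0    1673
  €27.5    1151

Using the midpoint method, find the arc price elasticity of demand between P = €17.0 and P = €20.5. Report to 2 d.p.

-1.11

At P = 17.0, Q = 2641; at P = 20.5, Q = 2144.
ΔQ = -497, ΔP = 3.5. Midpoints: P̄ = 18.75, Q̄ = 2392.5.
ε = (ΔQ/ΔP)(P̄/Q̄) = (-497/3.5)(18.75/2392.5).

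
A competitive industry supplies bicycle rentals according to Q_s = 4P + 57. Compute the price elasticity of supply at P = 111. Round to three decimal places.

At P = 111, Q_s = 501.
dQ_s/dP = 4.
ε_s = (dQ_s/dP)(P/Q_s) = (4)(111/501).

0.886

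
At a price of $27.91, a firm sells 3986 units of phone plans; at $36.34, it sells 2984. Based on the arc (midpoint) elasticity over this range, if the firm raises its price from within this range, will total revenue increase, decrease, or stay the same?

decrease

Arc ε = (-1002/8.43)(32.12/3485.0) ≈ -1.096.
|ε| = 1.10 > 1, so demand is elastic. A price rise therefore reduces total revenue.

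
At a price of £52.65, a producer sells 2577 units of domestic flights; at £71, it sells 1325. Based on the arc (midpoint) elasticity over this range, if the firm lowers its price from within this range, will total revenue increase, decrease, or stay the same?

Arc ε = (-1252/18.35)(61.83/1951.0) ≈ -2.162.
|ε| = 2.16 > 1, so demand is elastic. A price cut therefore raises total revenue.

increase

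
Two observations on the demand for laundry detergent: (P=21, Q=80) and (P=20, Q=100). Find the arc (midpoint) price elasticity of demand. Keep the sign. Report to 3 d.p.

ΔQ = 100 − 80 = 20; ΔP = 20 − 21 = -1.
Midpoints: P̄ = 20.50, Q̄ = 90.0.
ε = (ΔQ/ΔP)(P̄/Q̄) = (20/-1)(20.50/90.0).

-4.556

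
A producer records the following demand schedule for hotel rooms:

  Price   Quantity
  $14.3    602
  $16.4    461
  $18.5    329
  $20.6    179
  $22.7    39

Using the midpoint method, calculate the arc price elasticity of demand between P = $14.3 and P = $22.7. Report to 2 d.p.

-3.87

At P = 14.3, Q = 602; at P = 22.7, Q = 39.
ΔQ = -563, ΔP = 8.4. Midpoints: P̄ = 18.50, Q̄ = 320.5.
ε = (ΔQ/ΔP)(P̄/Q̄) = (-563/8.4)(18.50/320.5).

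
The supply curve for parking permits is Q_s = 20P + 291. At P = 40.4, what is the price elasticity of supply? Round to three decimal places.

0.735

At P = 40.4, Q_s = 1099.
dQ_s/dP = 20.
ε_s = (dQ_s/dP)(P/Q_s) = (20)(40.4/1099).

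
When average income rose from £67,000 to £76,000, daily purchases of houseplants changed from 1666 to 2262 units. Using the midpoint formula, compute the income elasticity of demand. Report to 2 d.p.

ΔQ = 596, ΔI = 9000. Midpoints: Ī = 71,500, Q̄ = 1964.0.
ε_I = (ΔQ/ΔI)(Ī/Q̄) = (596/9000)(71500/1964.0).

2.41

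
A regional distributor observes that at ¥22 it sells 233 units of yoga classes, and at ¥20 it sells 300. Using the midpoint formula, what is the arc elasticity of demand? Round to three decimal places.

-2.640

ΔQ = 300 − 233 = 67; ΔP = 20 − 22 = -2.
Midpoints: P̄ = 21.00, Q̄ = 266.5.
ε = (ΔQ/ΔP)(P̄/Q̄) = (67/-2)(21.00/266.5).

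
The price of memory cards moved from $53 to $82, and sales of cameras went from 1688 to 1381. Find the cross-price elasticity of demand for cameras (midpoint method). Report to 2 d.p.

-0.47

ΔQ_x = 1381 − 1688 = -307; ΔP_y = 82 − 53 = 29.
Midpoints: P̄_y = 67.50, Q̄_x = 1534.5.
ε_xy = (ΔQ_x/ΔP_y)(P̄_y/Q̄_x) = (-307/29)(67.50/1534.5).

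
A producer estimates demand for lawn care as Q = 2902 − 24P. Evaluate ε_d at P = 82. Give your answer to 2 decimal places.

At P = 82, Q = 934.
dQ/dP = −24.
ε = (dQ/dP)(P/Q) = (-24)(82/934).
|ε| > 1, so demand is elastic at this price.

-2.11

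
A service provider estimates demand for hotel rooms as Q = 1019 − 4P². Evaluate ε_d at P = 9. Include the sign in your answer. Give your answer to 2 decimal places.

-0.93

At P = 9, Q = 695.
dQ/dP = −8P = -72.
ε = (dQ/dP)(P/Q) = (-72)(9/695).
|ε| < 1, so demand is inelastic at this price.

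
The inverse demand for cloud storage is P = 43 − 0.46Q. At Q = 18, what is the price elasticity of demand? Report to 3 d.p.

-4.193

At Q = 18, P = 43 − 0.46(18) = 34.72.
dP/dQ = −0.46, so dQ/dP = 1/(−0.46) = -2.174.
ε = (dQ/dP)(P/Q) = (-2.174)(34.72/18).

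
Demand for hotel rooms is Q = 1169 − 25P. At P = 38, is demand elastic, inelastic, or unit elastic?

Q = 219, dQ/dP = -25.
ε = (dQ/dP)(P/Q) ≈ -4.338.
|ε| = 4.34 > 1.

elastic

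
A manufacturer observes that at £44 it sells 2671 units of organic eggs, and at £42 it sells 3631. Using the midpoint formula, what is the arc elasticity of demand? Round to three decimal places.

ΔQ = 3631 − 2671 = 960; ΔP = 42 − 44 = -2.
Midpoints: P̄ = 43.00, Q̄ = 3151.0.
ε = (ΔQ/ΔP)(P̄/Q̄) = (960/-2)(43.00/3151.0).

-6.550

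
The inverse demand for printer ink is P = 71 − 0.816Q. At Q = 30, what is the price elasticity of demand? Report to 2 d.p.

At Q = 30, P = 71 − 0.816(30) = 46.52.
dP/dQ = −0.816, so dQ/dP = 1/(−0.816) = -1.225.
ε = (dQ/dP)(P/Q) = (-1.225)(46.52/30).

-1.90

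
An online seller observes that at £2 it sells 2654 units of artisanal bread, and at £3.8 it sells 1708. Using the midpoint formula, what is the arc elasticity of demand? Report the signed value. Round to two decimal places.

ΔQ = 1708 − 2654 = -946; ΔP = 3.8 − 2 = 1.8.
Midpoints: P̄ = 2.90, Q̄ = 2181.0.
ε = (ΔQ/ΔP)(P̄/Q̄) = (-946/1.8)(2.90/2181.0).

-0.70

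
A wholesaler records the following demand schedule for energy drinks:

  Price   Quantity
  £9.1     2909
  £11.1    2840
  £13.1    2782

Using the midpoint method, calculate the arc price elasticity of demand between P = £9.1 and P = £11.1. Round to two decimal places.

-0.12

At P = 9.1, Q = 2909; at P = 11.1, Q = 2840.
ΔQ = -69, ΔP = 2.0. Midpoints: P̄ = 10.10, Q̄ = 2874.5.
ε = (ΔQ/ΔP)(P̄/Q̄) = (-69/2.0)(10.10/2874.5).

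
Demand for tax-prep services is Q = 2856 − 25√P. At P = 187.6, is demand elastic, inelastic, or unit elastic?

Q = 2513.582, dQ/dP = -0.913.
ε = (dQ/dP)(P/Q) ≈ -0.068.
|ε| = 0.07 < 1.

inelastic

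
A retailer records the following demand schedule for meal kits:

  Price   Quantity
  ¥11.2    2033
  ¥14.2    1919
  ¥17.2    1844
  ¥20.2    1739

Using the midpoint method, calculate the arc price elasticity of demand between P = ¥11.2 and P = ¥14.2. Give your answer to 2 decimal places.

-0.24

At P = 11.2, Q = 2033; at P = 14.2, Q = 1919.
ΔQ = -114, ΔP = 3.0. Midpoints: P̄ = 12.70, Q̄ = 1976.0.
ε = (ΔQ/ΔP)(P̄/Q̄) = (-114/3.0)(12.70/1976.0).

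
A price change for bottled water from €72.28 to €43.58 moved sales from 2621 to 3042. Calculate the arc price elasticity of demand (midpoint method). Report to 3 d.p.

ΔQ = 3042 − 2621 = 421; ΔP = 43.58 − 72.28 = -28.7.
Midpoints: P̄ = 57.93, Q̄ = 2831.5.
ε = (ΔQ/ΔP)(P̄/Q̄) = (421/-28.7)(57.93/2831.5).

-0.300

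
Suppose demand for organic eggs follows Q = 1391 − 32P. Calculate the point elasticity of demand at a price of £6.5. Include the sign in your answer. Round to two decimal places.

At P = 6.5, Q = 1183.
dQ/dP = −32.
ε = (dQ/dP)(P/Q) = (-32)(6.5/1183).
|ε| < 1, so demand is inelastic at this price.

-0.18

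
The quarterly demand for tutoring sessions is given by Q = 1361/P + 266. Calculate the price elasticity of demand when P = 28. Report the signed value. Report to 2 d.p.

-0.15

At P = 28, Q = 314.607.
dQ/dP = −1361/P² = -1.736.
ε = (dQ/dP)(P/Q) = (-1.736)(28/314.607).
|ε| < 1, so demand is inelastic at this price.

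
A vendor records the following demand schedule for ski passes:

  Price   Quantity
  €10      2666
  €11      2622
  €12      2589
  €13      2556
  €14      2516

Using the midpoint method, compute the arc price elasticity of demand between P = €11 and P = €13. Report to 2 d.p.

-0.15

At P = 11, Q = 2622; at P = 13, Q = 2556.
ΔQ = -66, ΔP = 2. Midpoints: P̄ = 12.00, Q̄ = 2589.0.
ε = (ΔQ/ΔP)(P̄/Q̄) = (-66/2)(12.00/2589.0).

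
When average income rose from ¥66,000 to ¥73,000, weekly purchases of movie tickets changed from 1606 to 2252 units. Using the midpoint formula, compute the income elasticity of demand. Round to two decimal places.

ΔQ = 646, ΔI = 7000. Midpoints: Ī = 69,500, Q̄ = 1929.0.
ε_I = (ΔQ/ΔI)(Ī/Q̄) = (646/7000)(69500/1929.0).
ε_I > 0, so the good is normal.

3.32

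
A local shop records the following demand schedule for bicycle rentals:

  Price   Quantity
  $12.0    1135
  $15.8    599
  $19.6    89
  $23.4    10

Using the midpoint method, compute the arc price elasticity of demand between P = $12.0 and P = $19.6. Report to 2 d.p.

At P = 12.0, Q = 1135; at P = 19.6, Q = 89.
ΔQ = -1046, ΔP = 7.6. Midpoints: P̄ = 15.80, Q̄ = 612.0.
ε = (ΔQ/ΔP)(P̄/Q̄) = (-1046/7.6)(15.80/612.0).

-3.55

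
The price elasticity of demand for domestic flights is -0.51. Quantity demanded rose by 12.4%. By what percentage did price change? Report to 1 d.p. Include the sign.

-24.3%

%ΔP ≈ %ΔQ / ε = (12.4%)/(-0.51) = -24.31%.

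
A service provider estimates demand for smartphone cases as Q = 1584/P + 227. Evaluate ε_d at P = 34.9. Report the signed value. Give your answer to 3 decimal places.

At P = 34.9, Q = 272.387.
dQ/dP = −1584/P² = -1.300.
ε = (dQ/dP)(P/Q) = (-1.300)(34.9/272.387).
|ε| < 1, so demand is inelastic at this price.

-0.167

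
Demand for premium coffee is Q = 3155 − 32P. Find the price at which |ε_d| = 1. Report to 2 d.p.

For linear demand Q = a − bP, ε = −bP/(a − bP). |ε| = 1 when bP = a − bP, i.e. P = a/(2b).
P = 3155/(2·32) = 3155/64 = 49.2969.

49.30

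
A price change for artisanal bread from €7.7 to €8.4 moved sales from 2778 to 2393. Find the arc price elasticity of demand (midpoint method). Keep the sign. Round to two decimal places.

ΔQ = 2393 − 2778 = -385; ΔP = 8.4 − 7.7 = 0.7.
Midpoints: P̄ = 8.05, Q̄ = 2585.5.
ε = (ΔQ/ΔP)(P̄/Q̄) = (-385/0.7)(8.05/2585.5).

-1.71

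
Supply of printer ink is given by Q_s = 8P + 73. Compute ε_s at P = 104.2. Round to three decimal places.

0.919

At P = 104.2, Q_s = 906.60.
dQ_s/dP = 8.
ε_s = (dQ_s/dP)(P/Q_s) = (8)(104.2/906.60).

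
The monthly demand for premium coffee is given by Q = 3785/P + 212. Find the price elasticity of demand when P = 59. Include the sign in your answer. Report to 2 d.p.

At P = 59, Q = 276.153.
dQ/dP = −3785/P² = -1.087.
ε = (dQ/dP)(P/Q) = (-1.087)(59/276.153).

-0.23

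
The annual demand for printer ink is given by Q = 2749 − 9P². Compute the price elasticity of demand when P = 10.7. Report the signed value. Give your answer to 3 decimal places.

-1.199

At P = 10.7, Q = 1718.590.
dQ/dP = −18P = -192.600.
ε = (dQ/dP)(P/Q) = (-192.600)(10.7/1718.590).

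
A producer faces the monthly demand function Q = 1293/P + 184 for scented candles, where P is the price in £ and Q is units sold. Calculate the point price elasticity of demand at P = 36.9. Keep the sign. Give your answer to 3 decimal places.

-0.160

At P = 36.9, Q = 219.041.
dQ/dP = −1293/P² = -0.950.
ε = (dQ/dP)(P/Q) = (-0.950)(36.9/219.041).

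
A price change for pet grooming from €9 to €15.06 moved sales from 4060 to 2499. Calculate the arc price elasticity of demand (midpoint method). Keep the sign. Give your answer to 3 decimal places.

ΔQ = 2499 − 4060 = -1561; ΔP = 15.06 − 9 = 6.06.
Midpoints: P̄ = 12.03, Q̄ = 3279.5.
ε = (ΔQ/ΔP)(P̄/Q̄) = (-1561/6.06)(12.03/3279.5).

-0.945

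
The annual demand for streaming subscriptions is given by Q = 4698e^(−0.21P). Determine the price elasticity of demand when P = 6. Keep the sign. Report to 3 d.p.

At P = 6, Q = 1332.607.
dQ/dP = −0.21·4698e^(−0.21P) = −0.21Q = -279.847.
ε = (dQ/dP)(P/Q) = (-279.847)(6/1332.607).
|ε| > 1, so demand is elastic at this price.

-1.260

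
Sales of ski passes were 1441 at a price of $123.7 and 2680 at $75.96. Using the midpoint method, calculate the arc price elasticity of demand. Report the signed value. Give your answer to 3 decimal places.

ΔQ = 2680 − 1441 = 1239; ΔP = 75.96 − 123.7 = -47.74.
Midpoints: P̄ = 99.83, Q̄ = 2060.5.
ε = (ΔQ/ΔP)(P̄/Q̄) = (1239/-47.74)(99.83/2060.5).

-1.257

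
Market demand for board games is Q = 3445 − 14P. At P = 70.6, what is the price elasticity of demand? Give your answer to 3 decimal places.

-0.402

At P = 70.6, Q = 2456.600.
dQ/dP = −14.
ε = (dQ/dP)(P/Q) = (-14)(70.6/2456.600).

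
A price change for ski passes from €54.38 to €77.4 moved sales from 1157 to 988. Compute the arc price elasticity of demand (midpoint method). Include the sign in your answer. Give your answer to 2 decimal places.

-0.45

ΔQ = 988 − 1157 = -169; ΔP = 77.4 − 54.38 = 23.02.
Midpoints: P̄ = 65.89, Q̄ = 1072.5.
ε = (ΔQ/ΔP)(P̄/Q̄) = (-169/23.02)(65.89/1072.5).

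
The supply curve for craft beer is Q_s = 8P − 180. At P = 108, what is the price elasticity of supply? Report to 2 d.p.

1.26

At P = 108, Q_s = 684.
dQ_s/dP = 8.
ε_s = (dQ_s/dP)(P/Q_s) = (8)(108/684).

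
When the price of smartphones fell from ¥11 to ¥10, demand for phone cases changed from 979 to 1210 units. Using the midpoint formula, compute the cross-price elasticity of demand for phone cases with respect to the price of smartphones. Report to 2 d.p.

ΔQ_x = 1210 − 979 = 231; ΔP_y = 10 − 11 = -1.
Midpoints: P̄_y = 10.50, Q̄_x = 1094.5.
ε_xy = (ΔQ_x/ΔP_y)(P̄_y/Q̄_x) = (231/-1)(10.50/1094.5).

-2.22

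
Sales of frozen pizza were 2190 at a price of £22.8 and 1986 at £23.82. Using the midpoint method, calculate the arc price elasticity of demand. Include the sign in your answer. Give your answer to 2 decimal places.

-2.23

ΔQ = 1986 − 2190 = -204; ΔP = 23.82 − 22.8 = 1.02.
Midpoints: P̄ = 23.31, Q̄ = 2088.0.
ε = (ΔQ/ΔP)(P̄/Q̄) = (-204/1.02)(23.31/2088.0).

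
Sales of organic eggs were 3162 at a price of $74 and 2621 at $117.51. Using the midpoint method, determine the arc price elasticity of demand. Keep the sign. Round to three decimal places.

ΔQ = 2621 − 3162 = -541; ΔP = 117.51 − 74 = 43.51.
Midpoints: P̄ = 95.75, Q̄ = 2891.5.
ε = (ΔQ/ΔP)(P̄/Q̄) = (-541/43.51)(95.75/2891.5).

-0.412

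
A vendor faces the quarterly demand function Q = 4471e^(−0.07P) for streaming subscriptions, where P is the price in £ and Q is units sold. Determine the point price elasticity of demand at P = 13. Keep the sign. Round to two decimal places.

At P = 13, Q = 1799.686.
dQ/dP = −0.07·4471e^(−0.07P) = −0.07Q = -125.978.
ε = (dQ/dP)(P/Q) = (-125.978)(13/1799.686).
|ε| < 1, so demand is inelastic at this price.

-0.91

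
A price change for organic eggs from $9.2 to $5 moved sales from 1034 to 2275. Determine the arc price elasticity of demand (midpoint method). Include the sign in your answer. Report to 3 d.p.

ΔQ = 2275 − 1034 = 1241; ΔP = 5 − 9.2 = -4.2.
Midpoints: P̄ = 7.10, Q̄ = 1654.5.
ε = (ΔQ/ΔP)(P̄/Q̄) = (1241/-4.2)(7.10/1654.5).

-1.268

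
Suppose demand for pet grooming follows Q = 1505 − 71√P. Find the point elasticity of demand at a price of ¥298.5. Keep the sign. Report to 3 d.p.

-2.204

At P = 298.5, Q = 278.322.
dQ/dP = −71/(2√P) = -2.055.
ε = (dQ/dP)(P/Q) = (-2.055)(298.5/278.322).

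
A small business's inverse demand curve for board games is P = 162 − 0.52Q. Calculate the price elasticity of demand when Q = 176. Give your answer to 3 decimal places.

-0.770

At Q = 176, P = 162 − 0.52(176) = 70.48.
dP/dQ = −0.52, so dQ/dP = 1/(−0.52) = -1.923.
ε = (dQ/dP)(P/Q) = (-1.923)(70.48/176).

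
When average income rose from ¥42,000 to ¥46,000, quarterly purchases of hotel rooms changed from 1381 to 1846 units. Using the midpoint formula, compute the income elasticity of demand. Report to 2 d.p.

ΔQ = 465, ΔI = 4000. Midpoints: Ī = 44,000, Q̄ = 1613.5.
ε_I = (ΔQ/ΔI)(Ī/Q̄) = (465/4000)(44000/1613.5).
ε_I > 0, so the good is normal.

3.17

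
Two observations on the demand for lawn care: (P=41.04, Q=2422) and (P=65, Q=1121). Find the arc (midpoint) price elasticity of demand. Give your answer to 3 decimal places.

ΔQ = 1121 − 2422 = -1301; ΔP = 65 − 41.04 = 23.96.
Midpoints: P̄ = 53.02, Q̄ = 1771.5.
ε = (ΔQ/ΔP)(P̄/Q̄) = (-1301/23.96)(53.02/1771.5).

-1.625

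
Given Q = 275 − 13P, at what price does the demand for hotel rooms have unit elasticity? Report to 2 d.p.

10.58

For linear demand Q = a − bP, ε = −bP/(a − bP). |ε| = 1 when bP = a − bP, i.e. P = a/(2b).
P = 275/(2·13) = 275/26 = 10.5769.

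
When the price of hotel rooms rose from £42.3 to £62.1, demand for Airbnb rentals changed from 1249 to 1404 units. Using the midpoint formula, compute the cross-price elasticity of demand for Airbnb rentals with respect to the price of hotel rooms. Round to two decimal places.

0.31

ΔQ_x = 1404 − 1249 = 155; ΔP_y = 62.1 − 42.3 = 19.8.
Midpoints: P̄_y = 52.20, Q̄_x = 1326.5.
ε_xy = (ΔQ_x/ΔP_y)(P̄_y/Q̄_x) = (155/19.8)(52.20/1326.5).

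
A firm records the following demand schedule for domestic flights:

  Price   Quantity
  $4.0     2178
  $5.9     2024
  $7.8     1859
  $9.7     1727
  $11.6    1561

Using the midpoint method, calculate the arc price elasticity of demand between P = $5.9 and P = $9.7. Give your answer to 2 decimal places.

-0.33

At P = 5.9, Q = 2024; at P = 9.7, Q = 1727.
ΔQ = -297, ΔP = 3.8. Midpoints: P̄ = 7.80, Q̄ = 1875.5.
ε = (ΔQ/ΔP)(P̄/Q̄) = (-297/3.8)(7.80/1875.5).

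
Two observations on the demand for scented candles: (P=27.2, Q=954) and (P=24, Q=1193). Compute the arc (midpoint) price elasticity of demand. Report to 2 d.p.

ΔQ = 1193 − 954 = 239; ΔP = 24 − 27.2 = -3.2.
Midpoints: P̄ = 25.60, Q̄ = 1073.5.
ε = (ΔQ/ΔP)(P̄/Q̄) = (239/-3.2)(25.60/1073.5).

-1.78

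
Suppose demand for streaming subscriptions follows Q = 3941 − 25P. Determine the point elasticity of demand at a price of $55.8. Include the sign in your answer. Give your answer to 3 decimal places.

At P = 55.8, Q = 2546.
dQ/dP = −25.
ε = (dQ/dP)(P/Q) = (-25)(55.8/2546).
|ε| < 1, so demand is inelastic at this price.

-0.548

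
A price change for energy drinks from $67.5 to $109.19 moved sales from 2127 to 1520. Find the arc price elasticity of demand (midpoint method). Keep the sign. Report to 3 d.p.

ΔQ = 1520 − 2127 = -607; ΔP = 109.19 − 67.5 = 41.69.
Midpoints: P̄ = 88.34, Q̄ = 1823.5.
ε = (ΔQ/ΔP)(P̄/Q̄) = (-607/41.69)(88.34/1823.5).

-0.705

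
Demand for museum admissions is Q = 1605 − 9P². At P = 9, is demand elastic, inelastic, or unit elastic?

Q = 876, dQ/dP = -162.
ε = (dQ/dP)(P/Q) ≈ -1.664.
|ε| = 1.66 > 1.

elastic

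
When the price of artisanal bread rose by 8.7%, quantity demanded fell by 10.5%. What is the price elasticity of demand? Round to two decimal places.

ε = %ΔQ / %ΔP = (-10.5)/(8.7) = -1.207.

-1.21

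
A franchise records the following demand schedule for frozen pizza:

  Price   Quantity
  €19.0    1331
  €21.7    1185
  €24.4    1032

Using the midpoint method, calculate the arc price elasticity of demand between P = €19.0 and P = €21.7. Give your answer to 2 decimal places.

-0.87

At P = 19.0, Q = 1331; at P = 21.7, Q = 1185.
ΔQ = -146, ΔP = 2.7. Midpoints: P̄ = 20.35, Q̄ = 1258.0.
ε = (ΔQ/ΔP)(P̄/Q̄) = (-146/2.7)(20.35/1258.0).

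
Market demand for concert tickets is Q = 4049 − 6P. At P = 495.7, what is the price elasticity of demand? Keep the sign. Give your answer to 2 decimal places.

-2.77

At P = 495.7, Q = 1074.800.
dQ/dP = −6.
ε = (dQ/dP)(P/Q) = (-6)(495.7/1074.800).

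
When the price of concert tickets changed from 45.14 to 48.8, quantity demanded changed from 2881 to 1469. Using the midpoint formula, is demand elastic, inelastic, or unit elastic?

elastic

Arc ε ≈ -8.331.
|ε| = 8.33 > 1.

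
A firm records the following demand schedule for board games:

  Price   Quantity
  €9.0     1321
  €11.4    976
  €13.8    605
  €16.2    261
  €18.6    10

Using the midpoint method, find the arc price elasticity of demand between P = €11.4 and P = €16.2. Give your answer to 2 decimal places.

At P = 11.4, Q = 976; at P = 16.2, Q = 261.
ΔQ = -715, ΔP = 4.8. Midpoints: P̄ = 13.80, Q̄ = 618.5.
ε = (ΔQ/ΔP)(P̄/Q̄) = (-715/4.8)(13.80/618.5).

-3.32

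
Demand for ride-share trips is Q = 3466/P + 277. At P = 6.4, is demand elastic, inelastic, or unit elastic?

Q = 818.562, dQ/dP = -84.619.
ε = (dQ/dP)(P/Q) ≈ -0.662.
|ε| = 0.66 < 1.

inelastic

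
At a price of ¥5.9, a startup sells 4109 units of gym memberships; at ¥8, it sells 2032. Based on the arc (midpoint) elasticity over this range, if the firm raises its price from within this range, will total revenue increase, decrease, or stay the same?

Arc ε = (-2077/2.1)(6.95/3070.5) ≈ -2.239.
|ε| = 2.24 > 1, so demand is elastic. A price rise therefore reduces total revenue.

decrease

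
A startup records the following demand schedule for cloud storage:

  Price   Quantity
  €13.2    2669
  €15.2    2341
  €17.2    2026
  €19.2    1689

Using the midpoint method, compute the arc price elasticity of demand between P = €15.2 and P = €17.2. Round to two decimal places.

-1.17

At P = 15.2, Q = 2341; at P = 17.2, Q = 2026.
ΔQ = -315, ΔP = 2.0. Midpoints: P̄ = 16.20, Q̄ = 2183.5.
ε = (ΔQ/ΔP)(P̄/Q̄) = (-315/2.0)(16.20/2183.5).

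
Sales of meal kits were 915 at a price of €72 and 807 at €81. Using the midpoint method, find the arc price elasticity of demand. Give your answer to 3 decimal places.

-1.066

ΔQ = 807 − 915 = -108; ΔP = 81 − 72 = 9.
Midpoints: P̄ = 76.50, Q̄ = 861.0.
ε = (ΔQ/ΔP)(P̄/Q̄) = (-108/9)(76.50/861.0).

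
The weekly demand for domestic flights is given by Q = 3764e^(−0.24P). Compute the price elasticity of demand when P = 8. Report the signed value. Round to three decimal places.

At P = 8, Q = 551.829.
dQ/dP = −0.24·3764e^(−0.24P) = −0.24Q = -132.439.
ε = (dQ/dP)(P/Q) = (-132.439)(8/551.829).

-1.920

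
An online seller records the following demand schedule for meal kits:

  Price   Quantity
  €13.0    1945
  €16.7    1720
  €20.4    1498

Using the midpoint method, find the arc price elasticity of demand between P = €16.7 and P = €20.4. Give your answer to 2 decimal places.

-0.69

At P = 16.7, Q = 1720; at P = 20.4, Q = 1498.
ΔQ = -222, ΔP = 3.7. Midpoints: P̄ = 18.55, Q̄ = 1609.0.
ε = (ΔQ/ΔP)(P̄/Q̄) = (-222/3.7)(18.55/1609.0).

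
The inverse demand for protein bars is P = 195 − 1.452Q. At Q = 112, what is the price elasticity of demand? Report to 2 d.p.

At Q = 112, P = 195 − 1.452(112) = 32.38.
dP/dQ = −1.452, so dQ/dP = 1/(−1.452) = -0.689.
ε = (dQ/dP)(P/Q) = (-0.689)(32.38/112).

-0.20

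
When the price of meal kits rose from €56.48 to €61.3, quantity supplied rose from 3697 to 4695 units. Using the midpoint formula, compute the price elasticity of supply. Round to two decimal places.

2.91

ΔQ = 4695 − 3697 = 998; ΔP = 61.3 − 56.48 = 4.82.
Midpoints: P̄ = 58.89, Q̄ = 4196.0.
ε_s = (ΔQ/ΔP)(P̄/Q̄) = (998/4.82)(58.89/4196.0).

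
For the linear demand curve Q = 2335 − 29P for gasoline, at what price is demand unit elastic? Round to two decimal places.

40.26

For linear demand Q = a − bP, ε = −bP/(a − bP). |ε| = 1 when bP = a − bP, i.e. P = a/(2b).
P = 2335/(2·29) = 2335/58 = 40.2586.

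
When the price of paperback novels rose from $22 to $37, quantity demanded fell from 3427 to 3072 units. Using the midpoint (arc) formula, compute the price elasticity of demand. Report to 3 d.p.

ΔQ = 3072 − 3427 = -355; ΔP = 37 − 22 = 15.
Midpoints: P̄ = 29.50, Q̄ = 3249.5.
ε = (ΔQ/ΔP)(P̄/Q̄) = (-355/15)(29.50/3249.5).

-0.215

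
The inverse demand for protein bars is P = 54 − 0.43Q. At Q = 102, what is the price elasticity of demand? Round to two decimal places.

-0.23

At Q = 102, P = 54 − 0.43(102) = 10.14.
dP/dQ = −0.43, so dQ/dP = 1/(−0.43) = -2.326.
ε = (dQ/dP)(P/Q) = (-2.326)(10.14/102).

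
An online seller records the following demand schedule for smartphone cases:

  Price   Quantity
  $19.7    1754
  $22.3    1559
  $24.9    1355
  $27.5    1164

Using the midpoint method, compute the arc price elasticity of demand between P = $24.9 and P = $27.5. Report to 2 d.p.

-1.53

At P = 24.9, Q = 1355; at P = 27.5, Q = 1164.
ΔQ = -191, ΔP = 2.6. Midpoints: P̄ = 26.20, Q̄ = 1259.5.
ε = (ΔQ/ΔP)(P̄/Q̄) = (-191/2.6)(26.20/1259.5).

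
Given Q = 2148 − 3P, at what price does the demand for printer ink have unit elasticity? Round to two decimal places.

For linear demand Q = a − bP, ε = −bP/(a − bP). |ε| = 1 when bP = a − bP, i.e. P = a/(2b).
P = 2148/(2·3) = 2148/6 = 358.0000.

358.00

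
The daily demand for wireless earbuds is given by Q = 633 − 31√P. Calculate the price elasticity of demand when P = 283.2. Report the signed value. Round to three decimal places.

At P = 283.2, Q = 111.315.
dQ/dP = −31/(2√P) = -0.921.
ε = (dQ/dP)(P/Q) = (-0.921)(283.2/111.315).

-2.343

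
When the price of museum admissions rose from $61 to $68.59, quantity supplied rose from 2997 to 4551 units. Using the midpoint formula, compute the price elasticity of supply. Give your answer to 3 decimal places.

3.515

ΔQ = 4551 − 2997 = 1554; ΔP = 68.59 − 61 = 7.59.
Midpoints: P̄ = 64.80, Q̄ = 3774.0.
ε_s = (ΔQ/ΔP)(P̄/Q̄) = (1554/7.59)(64.80/3774.0).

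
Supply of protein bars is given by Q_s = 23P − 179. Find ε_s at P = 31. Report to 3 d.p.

At P = 31, Q_s = 534.
dQ_s/dP = 23.
ε_s = (dQ_s/dP)(P/Q_s) = (23)(31/534).

1.335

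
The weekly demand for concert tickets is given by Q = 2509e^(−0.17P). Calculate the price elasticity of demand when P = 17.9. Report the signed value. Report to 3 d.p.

-3.043

At P = 17.9, Q = 119.658.
dQ/dP = −0.17·2509e^(−0.17P) = −0.17Q = -20.342.
ε = (dQ/dP)(P/Q) = (-20.342)(17.9/119.658).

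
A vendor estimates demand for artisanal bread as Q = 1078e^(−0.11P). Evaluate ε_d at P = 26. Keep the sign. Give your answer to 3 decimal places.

-2.860

At P = 26, Q = 61.736.
dQ/dP = −0.11·1078e^(−0.11P) = −0.11Q = -6.791.
ε = (dQ/dP)(P/Q) = (-6.791)(26/61.736).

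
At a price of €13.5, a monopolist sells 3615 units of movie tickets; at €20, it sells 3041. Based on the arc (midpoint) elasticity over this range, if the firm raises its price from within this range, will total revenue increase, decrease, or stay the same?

increase

Arc ε = (-574/6.5)(16.75/3328.0) ≈ -0.444.
|ε| = 0.44 < 1, so demand is inelastic. A price rise therefore raises total revenue.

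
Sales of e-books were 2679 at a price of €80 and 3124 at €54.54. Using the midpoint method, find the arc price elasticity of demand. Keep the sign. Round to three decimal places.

ΔQ = 3124 − 2679 = 445; ΔP = 54.54 − 80 = -25.46.
Midpoints: P̄ = 67.27, Q̄ = 2901.5.
ε = (ΔQ/ΔP)(P̄/Q̄) = (445/-25.46)(67.27/2901.5).

-0.405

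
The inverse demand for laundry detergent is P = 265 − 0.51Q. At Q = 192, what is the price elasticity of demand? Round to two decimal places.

At Q = 192, P = 265 − 0.51(192) = 167.08.
dP/dQ = −0.51, so dQ/dP = 1/(−0.51) = -1.961.
ε = (dQ/dP)(P/Q) = (-1.961)(167.08/192).

-1.71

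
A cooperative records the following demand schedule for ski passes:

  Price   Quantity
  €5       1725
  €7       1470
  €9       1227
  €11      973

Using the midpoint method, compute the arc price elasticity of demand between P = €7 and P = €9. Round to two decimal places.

-0.72

At P = 7, Q = 1470; at P = 9, Q = 1227.
ΔQ = -243, ΔP = 2. Midpoints: P̄ = 8.00, Q̄ = 1348.5.
ε = (ΔQ/ΔP)(P̄/Q̄) = (-243/2)(8.00/1348.5).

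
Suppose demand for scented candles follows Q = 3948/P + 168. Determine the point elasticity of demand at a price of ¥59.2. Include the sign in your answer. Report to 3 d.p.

At P = 59.2, Q = 234.689.
dQ/dP = −3948/P² = -1.127.
ε = (dQ/dP)(P/Q) = (-1.127)(59.2/234.689).
|ε| < 1, so demand is inelastic at this price.

-0.284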